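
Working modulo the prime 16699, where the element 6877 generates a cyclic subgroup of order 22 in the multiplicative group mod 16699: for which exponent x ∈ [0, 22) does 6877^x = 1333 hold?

Successive powers of 6877 modulo 16699:
  6877^0=1  6877^1=6877  6877^2=1561  6877^3=14239  6877^4=15366  6877^5=710
  6877^6=6562  6877^7=6176  6877^8=6795  6877^9=5413  6877^10=3130  6877^11=16698
  6877^12=9822  6877^13=15138  6877^14=2460  6877^15=1333
So 6877^15 ≡ 1333 (mod 16699), giving x = 15.

15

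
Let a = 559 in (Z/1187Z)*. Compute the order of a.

The order of 559 must divide p − 1 = 1186 = 2 · 593.
Divisors: 1, 2, 593, 1186.
Check each in increasing order: 559^1 ≡ 559;  559^2 ≡ 300;  559^593 ≡ 1.
Smallest exponent giving 1 is 593.

593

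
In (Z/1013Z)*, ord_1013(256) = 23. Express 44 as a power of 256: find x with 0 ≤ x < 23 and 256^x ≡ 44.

Successive powers of 256 modulo 1013:
  256^0=1  256^1=256  256^2=704  256^3=923  256^4=259  256^5=459
  256^6=1009  256^7=1002  256^8=223  256^9=360  256^10=990  256^11=190
  256^12=16  256^13=44
So 256^13 ≡ 44 (mod 1013), giving x = 13.

13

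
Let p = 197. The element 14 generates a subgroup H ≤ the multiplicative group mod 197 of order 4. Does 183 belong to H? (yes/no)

yes

⟨14⟩ has order 4; its elements mod 197 are {1, 14, 183, 196}.
183 is in this set.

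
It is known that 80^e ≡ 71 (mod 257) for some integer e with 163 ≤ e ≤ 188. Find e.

181

Compute 80^163 mod 257 = 224, then multiply by 80 repeatedly:
  80^163=224  80^164=187  80^165=54  80^166=208  80^167=192
  80^168=197  80^169=83  80^170=215  80^171=238  80^172=22
  80^173=218  80^174=221  80^175=204  80^176=129  80^177=40
  80^178=116  80^179=28  80^180=184  80^181=71
Found 71 at exponent 181.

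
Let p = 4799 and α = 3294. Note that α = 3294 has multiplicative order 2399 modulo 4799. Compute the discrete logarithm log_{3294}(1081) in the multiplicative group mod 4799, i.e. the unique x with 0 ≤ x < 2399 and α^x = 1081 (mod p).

109

Baby-step giant-step with m = ceil(sqrt(2399)) = 49.
Baby table (3294^j mod 4799 for j=0..48):
  0:1  1:3294  2:4696  3:1447  4:1011  5:4527  6:1445  7:4021
  8:4733  9:3350  10:1999  11:478  12:460  13:3555  14:610  15:3358
  16:4356  17:4453  18:2438  19:2045  20:3233  21:521  22:2931  23:3925
  24:444  25:3640  26:2258  27:4201  28:2577  29:4006  30:3313  31:96
  32:4289  33:4509  34:4540  35:1076  36:2682  37:4348  38:2096  39:3262
  40:67  41:4743  42:2697  43:969  44:551  45:972  46:835  47:663
  48:377
Giant step factor: 3294^(-49) ≡ 4551 (mod 4799).
Scan 1081·4551^i mod 4799 for i = 0, 1, …:
  i=0: 1081   i=1: 656   i=2: 478
Match at i=2, j=11: x = 2·49 + 11 = 109.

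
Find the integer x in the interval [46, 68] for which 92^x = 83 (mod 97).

Compute 92^46 mod 97 = 31, then multiply by 92 repeatedly:
  92^46=31  92^47=39  92^48=96  92^49=5  92^50=72
  92^51=28  92^52=54  92^53=21  92^54=89  92^55=40
  92^56=91  92^57=30  92^58=44  92^59=71  92^60=33
  92^61=29  92^62=49  92^63=46  92^64=61  92^65=83
Found 83 at exponent 65.

65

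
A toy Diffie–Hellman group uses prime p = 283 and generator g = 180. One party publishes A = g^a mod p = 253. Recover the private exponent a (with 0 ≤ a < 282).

Baby-step giant-step with m = ceil(sqrt(282)) = 17.
Baby table (180^j mod 283 for j=0..16):
  0:1  1:180  2:138  3:219  4:83  5:224  6:134  7:65
  8:97  9:197  10:85  11:18  12:127  13:220  14:263  15:79
  16:70
Giant step factor: 180^(-17) ≡ 109 (mod 283).
Scan 253·109^i mod 283 for i = 0, 1, …:
  i=0: 253   i=1: 126   i=2: 150   i=3: 219
Match at i=3, j=3: a = 3·17 + 3 = 54.

54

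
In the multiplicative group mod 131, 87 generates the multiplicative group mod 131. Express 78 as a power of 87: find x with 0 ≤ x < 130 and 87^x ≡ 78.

117

Baby-step giant-step with m = ceil(sqrt(130)) = 12.
Baby table (87^j mod 131 for j=0..11):
  0:1  1:87  2:102  3:97  4:55  5:69  6:108  7:95
  8:12  9:127  10:45  11:116
Giant step factor: 87^(-12) ≡ 105 (mod 131).
Scan 78·105^i mod 131 for i = 0, 1, …:
  i=0: 78   i=1: 68   i=2: 66   i=3: 118
  i=4: 76   i=5: 120   i=6: 24   i=7: 31
  i=8: 111   i=9: 127
Match at i=9, j=9: x = 9·12 + 9 = 117.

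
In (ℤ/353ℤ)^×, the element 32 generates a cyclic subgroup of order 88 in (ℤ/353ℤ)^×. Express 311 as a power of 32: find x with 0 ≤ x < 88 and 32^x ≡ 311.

22

Baby-step giant-step with m = ceil(sqrt(88)) = 10.
Baby table (32^j mod 353 for j=0..9):
  0:1  1:32  2:318  3:292  4:166  5:17  6:191  7:111
  8:22  9:351
Giant step factor: 32^(-10) ≡ 182 (mod 353).
Scan 311·182^i mod 353 for i = 0, 1, …:
  i=0: 311   i=1: 122   i=2: 318
Match at i=2, j=2: x = 2·10 + 2 = 22.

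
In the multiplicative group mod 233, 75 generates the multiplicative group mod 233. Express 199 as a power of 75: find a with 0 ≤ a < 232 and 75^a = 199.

Successive powers of 75 modulo 233:
  75^0=1  75^1=75  75^2=33  75^3=145  75^4=157  75^5=125
  75^6=55  75^7=164  75^8=184  75^9=53  75^10=14  75^11=118
  75^12=229  75^13=166  75^14=101  75^15=119  75^16=71  75^17=199
So 75^17 ≡ 199 (mod 233), giving a = 17.

17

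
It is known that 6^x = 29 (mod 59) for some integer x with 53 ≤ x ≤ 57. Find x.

Compute 6^53 mod 59 = 54, then multiply by 6 repeatedly:
  6^53=54  6^54=29
Found 29 at exponent 54.

54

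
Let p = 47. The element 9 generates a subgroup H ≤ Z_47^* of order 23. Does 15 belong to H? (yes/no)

no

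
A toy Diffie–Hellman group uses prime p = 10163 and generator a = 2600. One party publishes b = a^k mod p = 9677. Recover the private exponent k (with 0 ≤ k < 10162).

678

Baby-step giant-step with m = ceil(sqrt(10162)) = 101.
Baby table (2600^j mod 10163 for j=0..100):
  0:1  1:2600  2:1605  3:6170  4:4786  5:4088  6:8465  7:6105
  8:8557  9:1393  10:3772  11:10068  12:7075  13:10133  14:3304  15:2665
  16:7997  17:8865  18:9479  19:125  20:9947  21:7528  22:9025  23:8796
  24:2850  25:1173  26:900  27:2510  28:1354  29:4002  30:8451  31:194
  32:6413  33:6480  34:7909  35:3651  36:358  37:5967  38:5462  39:3489
  40:6004  41:32  42:1896  43:545  44:4343  45:707  46:8860  47:6642
  48:2263  49:9586  50:3924  51:8911  52:7123  53:2814  54:9203  55:4098
  56:3976  57:1829  58:9279  59:8601  60:4000  61:3251  62:7147  63:4236
  64:7071  65:9896  66:7047  67:8474  68:9179  69:2676  70:6108  71:6194
  72:6208  73:1956  74:4100  75:9176  76:5039  77:1293  78:8010  79:2013
  80:10018  81:9194  82:1024  83:9857  84:7277  85:6857  86:2298  87:9119
  88:9284  89:1275  90:1862  91:3612  92:588  93:4350  94:8744  95:9932
  96:9180  97:5276  98:7713  99:2201  100:831
Giant step factor: 2600^(-101) ≡ 8954 (mod 10163).
Scan 9677·8954^i mod 10163 for i = 0, 1, …:
  i=0: 9677   i=1: 8283   i=2: 6571   i=3: 3127
  i=4: 93   i=5: 9519   i=6: 6208
Match at i=6, j=72: k = 6·101 + 72 = 678.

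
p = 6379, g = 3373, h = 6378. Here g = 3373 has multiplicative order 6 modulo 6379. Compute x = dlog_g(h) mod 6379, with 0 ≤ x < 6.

3

Successive powers of 3373 modulo 6379:
  3373^0=1  3373^1=3373  3373^2=3372  3373^3=6378
So 3373^3 ≡ 6378 (mod 6379), giving x = 3.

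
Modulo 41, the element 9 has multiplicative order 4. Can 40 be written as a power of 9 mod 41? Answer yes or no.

⟨9⟩ has order 4; its elements mod 41 are {1, 9, 32, 40}.
40 is in this set.

yes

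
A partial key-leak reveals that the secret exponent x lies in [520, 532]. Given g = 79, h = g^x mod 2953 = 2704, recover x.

Compute 79^520 mod 2953 = 2613, then multiply by 79 repeatedly:
  79^520=2613  79^521=2670  79^522=1267  79^523=2644  79^524=2166
  79^525=2793  79^526=2125  79^527=2507  79^528=202  79^529=1193
  79^530=2704
Found 2704 at exponent 530.

530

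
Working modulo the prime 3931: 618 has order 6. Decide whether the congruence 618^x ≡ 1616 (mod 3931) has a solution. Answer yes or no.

no

⟨618⟩ has order 6; its elements mod 3931 are {1, 617, 618, 3313, 3314, 3930}.
1616 is not in this set.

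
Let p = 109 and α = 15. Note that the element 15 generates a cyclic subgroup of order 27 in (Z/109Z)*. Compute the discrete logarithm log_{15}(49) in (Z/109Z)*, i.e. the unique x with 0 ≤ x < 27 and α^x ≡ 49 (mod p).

4

Successive powers of 15 modulo 109:
  15^0=1  15^1=15  15^2=7  15^3=105  15^4=49
So 15^4 ≡ 49 (mod 109), giving x = 4.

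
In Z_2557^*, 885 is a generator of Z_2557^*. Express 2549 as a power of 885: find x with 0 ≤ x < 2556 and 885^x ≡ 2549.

1281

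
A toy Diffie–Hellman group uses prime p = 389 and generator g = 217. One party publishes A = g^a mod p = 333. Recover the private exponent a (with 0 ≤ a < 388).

125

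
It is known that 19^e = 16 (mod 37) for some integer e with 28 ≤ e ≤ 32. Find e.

32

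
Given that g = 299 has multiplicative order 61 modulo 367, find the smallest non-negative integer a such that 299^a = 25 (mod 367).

57

Baby-step giant-step with m = ceil(sqrt(61)) = 8.
Baby table (299^j mod 367 for j=0..7):
  0:1  1:299  2:220  3:87  4:323  5:56  6:229  7:209
Giant step factor: 299^(-8) ≡ 258 (mod 367).
Scan 25·258^i mod 367 for i = 0, 1, …:
  i=0: 25   i=1: 211   i=2: 122   i=3: 281
  i=4: 199   i=5: 329   i=6: 105   i=7: 299
Match at i=7, j=1: a = 7·8 + 1 = 57.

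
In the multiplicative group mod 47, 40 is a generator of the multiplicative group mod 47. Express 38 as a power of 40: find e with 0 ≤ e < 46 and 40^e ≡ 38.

7

Successive powers of 40 modulo 47:
  40^0=1  40^1=40  40^2=2  40^3=33  40^4=4  40^5=19
  40^6=8  40^7=38
So 40^7 ≡ 38 (mod 47), giving e = 7.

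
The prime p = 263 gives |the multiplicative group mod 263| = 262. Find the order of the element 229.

The order of 229 must divide p − 1 = 262 = 2 · 131.
Divisors: 1, 2, 131, 262.
Check each in increasing order: 229^1 ≡ 229;  229^2 ≡ 104;  229^131 ≡ 262;  229^262 ≡ 1.
Smallest exponent giving 1 is 262.

262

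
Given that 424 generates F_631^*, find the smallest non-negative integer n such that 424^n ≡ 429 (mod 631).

437

Baby-step giant-step with m = ceil(sqrt(630)) = 26.
Baby table (424^j mod 631 for j=0..25):
  0:1  1:424  2:572  3:224  4:326  5:35  6:327  7:459
  8:268  9:52  10:594  11:87  12:290  13:546  14:558  15:598
  16:521  17:54  18:180  19:600  20:107  21:567  22:628  23:621
  24:177  25:590
Giant step factor: 424^(-26) ≡ 20 (mod 631).
Scan 429·20^i mod 631 for i = 0, 1, …:
  i=0: 429   i=1: 377   i=2: 599   i=3: 622
  i=4: 451   i=5: 186   i=6: 565   i=7: 573
  i=8: 102   i=9: 147     …   i=15: 123
  i=16: 567
Match at i=16, j=21: n = 16·26 + 21 = 437.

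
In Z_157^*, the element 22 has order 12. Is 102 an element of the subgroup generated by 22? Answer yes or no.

no

⟨22⟩ has order 12; its elements mod 157 are {1, 12, 13, 22, 28, 50, 107, 129, 135, 144, 145, 156}.
102 is not in this set.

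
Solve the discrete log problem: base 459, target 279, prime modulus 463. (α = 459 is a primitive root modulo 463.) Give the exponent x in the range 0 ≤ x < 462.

318

Baby-step giant-step with m = ceil(sqrt(462)) = 22.
Baby table (459^j mod 463 for j=0..21):
  0:1  1:459  2:16  3:399  4:256  5:365  6:392  7:284
  8:253  9:377  10:344  11:13  12:411  13:208  14:94  15:87
  16:115  17:3  18:451  19:48  20:271  21:305
Giant step factor: 459^(-22) ≡ 200 (mod 463).
Scan 279·200^i mod 463 for i = 0, 1, …:
  i=0: 279   i=1: 240   i=2: 311   i=3: 158
  i=4: 116   i=5: 50   i=6: 277   i=7: 303
  i=8: 410   i=9: 49     …   i=13: 261
  i=14: 344
Match at i=14, j=10: x = 14·22 + 10 = 318.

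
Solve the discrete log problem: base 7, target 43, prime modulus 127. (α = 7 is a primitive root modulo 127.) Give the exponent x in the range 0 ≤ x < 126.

5

Baby-step giant-step with m = ceil(sqrt(126)) = 12.
Baby table (7^j mod 127 for j=0..11):
  0:1  1:7  2:49  3:89  4:115  5:43  6:47  7:75
  8:17  9:119  10:71  11:116
Giant step factor: 7^(-12) ≡ 94 (mod 127).
Scan 43·94^i mod 127 for i = 0, 1, …:
  i=0: 43
Match at i=0, j=5: x = 0·12 + 5 = 5.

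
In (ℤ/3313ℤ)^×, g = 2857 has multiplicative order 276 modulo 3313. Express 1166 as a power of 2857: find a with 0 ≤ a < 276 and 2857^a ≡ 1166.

232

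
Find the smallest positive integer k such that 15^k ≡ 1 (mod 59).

29

The order of 15 must divide p − 1 = 58 = 2 · 29.
Divisors: 1, 2, 29, 58.
Check each in increasing order: 15^1 ≡ 15;  15^2 ≡ 48;  15^29 ≡ 1.
Smallest exponent giving 1 is 29.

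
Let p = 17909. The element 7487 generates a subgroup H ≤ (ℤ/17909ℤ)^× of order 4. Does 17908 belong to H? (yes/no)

yes

⟨7487⟩ has order 4; its elements mod 17909 are {1, 7487, 10422, 17908}.
17908 is in this set.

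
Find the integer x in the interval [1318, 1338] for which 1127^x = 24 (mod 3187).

Compute 1127^1318 mod 3187 = 1048, then multiply by 1127 repeatedly:
  1127^1318=1048  1127^1319=1906  1127^1320=24
Found 24 at exponent 1320.

1320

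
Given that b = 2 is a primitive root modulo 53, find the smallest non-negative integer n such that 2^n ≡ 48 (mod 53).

21

Baby-step giant-step with m = ceil(sqrt(52)) = 8.
Baby table (2^j mod 53 for j=0..7):
  0:1  1:2  2:4  3:8  4:16  5:32  6:11  7:22
Giant step factor: 2^(-8) ≡ 47 (mod 53).
Scan 48·47^i mod 53 for i = 0, 1, …:
  i=0: 48   i=1: 30   i=2: 32
Match at i=2, j=5: n = 2·8 + 5 = 21.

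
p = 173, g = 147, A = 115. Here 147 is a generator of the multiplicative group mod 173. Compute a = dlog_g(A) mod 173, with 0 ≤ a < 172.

51

Baby-step giant-step with m = ceil(sqrt(172)) = 14.
Baby table (147^j mod 173 for j=0..13):
  0:1  1:147  2:157  3:70  4:83  5:91  6:56  7:101
  8:142  9:114  10:150  11:79  12:22  13:120
Giant step factor: 147^(-14) ≡ 144 (mod 173).
Scan 115·144^i mod 173 for i = 0, 1, …:
  i=0: 115   i=1: 125   i=2: 8   i=3: 114
Match at i=3, j=9: a = 3·14 + 9 = 51.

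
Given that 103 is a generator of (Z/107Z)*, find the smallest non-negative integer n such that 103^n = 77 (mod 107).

59

Baby-step giant-step with m = ceil(sqrt(106)) = 11.
Baby table (103^j mod 107 for j=0..10):
  0:1  1:103  2:16  3:43  4:42  5:46  6:30  7:94
  8:52  9:6  10:83
Giant step factor: 103^(-11) ≡ 68 (mod 107).
Scan 77·68^i mod 107 for i = 0, 1, …:
  i=0: 77   i=1: 100   i=2: 59   i=3: 53
  i=4: 73   i=5: 42
Match at i=5, j=4: n = 5·11 + 4 = 59.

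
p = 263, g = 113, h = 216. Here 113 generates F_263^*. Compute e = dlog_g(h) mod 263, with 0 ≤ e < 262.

226

Baby-step giant-step with m = ceil(sqrt(262)) = 17.
Baby table (113^j mod 263 for j=0..16):
  0:1  1:113  2:145  3:79  4:248  5:146  6:192  7:130
  8:225  9:177  10:13  11:154  12:44  13:238  14:68  15:57
  16:129
Giant step factor: 113^(-17) ≡ 209 (mod 263).
Scan 216·209^i mod 263 for i = 0, 1, …:
  i=0: 216   i=1: 171   i=2: 234   i=3: 251
  i=4: 122   i=5: 250   i=6: 176   i=7: 227
  i=8: 103   i=9: 224   i=10: 2   i=11: 155
  i=12: 46   i=13: 146
Match at i=13, j=5: e = 13·17 + 5 = 226.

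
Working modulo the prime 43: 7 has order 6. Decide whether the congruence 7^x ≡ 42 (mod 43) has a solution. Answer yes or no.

yes

⟨7⟩ has order 6; its elements mod 43 are {1, 6, 7, 36, 37, 42}.
42 is in this set.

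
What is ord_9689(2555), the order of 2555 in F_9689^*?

9688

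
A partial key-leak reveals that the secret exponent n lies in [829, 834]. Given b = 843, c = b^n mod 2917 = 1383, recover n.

834

Compute 843^829 mod 2917 = 2084, then multiply by 843 repeatedly:
  843^829=2084  843^830=778  843^831=2446  843^832=2576  843^833=1320
  843^834=1383
Found 1383 at exponent 834.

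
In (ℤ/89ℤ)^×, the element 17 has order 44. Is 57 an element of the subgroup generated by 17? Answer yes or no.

57 ∈ ⟨17⟩ iff 57^44 ≡ 1 (mod 89), since |⟨17⟩| = 44.
57^44 mod 89 = 1.
Since 1 = 1, 57 lies in the subgroup.

yes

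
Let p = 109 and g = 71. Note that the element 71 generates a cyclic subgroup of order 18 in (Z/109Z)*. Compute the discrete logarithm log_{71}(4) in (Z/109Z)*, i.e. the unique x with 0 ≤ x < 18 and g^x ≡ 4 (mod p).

7

Successive powers of 71 modulo 109:
  71^0=1  71^1=71  71^2=27  71^3=64  71^4=75  71^5=93
  71^6=63  71^7=4
So 71^7 ≡ 4 (mod 109), giving x = 7.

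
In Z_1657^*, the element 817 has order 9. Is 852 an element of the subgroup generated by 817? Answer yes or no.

852 ∈ ⟨817⟩ iff 852^9 ≡ 1 (mod 1657), since |⟨817⟩| = 9.
852^9 mod 1657 = 1.
Since 1 = 1, 852 lies in the subgroup.

yes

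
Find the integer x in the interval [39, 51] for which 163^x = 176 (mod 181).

42

Compute 163^39 mod 181 = 68, then multiply by 163 repeatedly:
  163^39=68  163^40=43  163^41=131  163^42=176
Found 176 at exponent 42.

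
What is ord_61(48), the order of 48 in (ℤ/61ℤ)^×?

6

The order of 48 must divide p − 1 = 60 = 2^2 · 3 · 5.
Divisors: 1, 2, 3, 4, 5, 6, 10, 12, 15, 20, 30, 60.
Check each in increasing order: 48^1 ≡ 48;  48^2 ≡ 47;  48^3 ≡ 60;  48^4 ≡ 13;  48^5 ≡ 14;  48^6 ≡ 1.
Smallest exponent giving 1 is 6.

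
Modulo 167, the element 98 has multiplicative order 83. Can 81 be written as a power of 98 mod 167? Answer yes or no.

81 ∈ ⟨98⟩ iff 81^83 ≡ 1 (mod 167), since |⟨98⟩| = 83.
81^83 mod 167 = 1.
Since 1 = 1, 81 lies in the subgroup.

yes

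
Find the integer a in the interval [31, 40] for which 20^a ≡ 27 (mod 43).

Compute 20^31 mod 43 = 12, then multiply by 20 repeatedly:
  20^31=12  20^32=25  20^33=27
Found 27 at exponent 33.

33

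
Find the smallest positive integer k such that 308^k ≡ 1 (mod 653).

163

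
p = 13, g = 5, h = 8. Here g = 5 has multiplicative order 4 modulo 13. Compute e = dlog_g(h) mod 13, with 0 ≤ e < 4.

Successive powers of 5 modulo 13:
  5^0=1  5^1=5  5^2=12  5^3=8
So 5^3 ≡ 8 (mod 13), giving e = 3.

3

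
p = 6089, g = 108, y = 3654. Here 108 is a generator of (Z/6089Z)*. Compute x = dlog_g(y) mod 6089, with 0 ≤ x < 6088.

4211

Baby-step giant-step with m = ceil(sqrt(6088)) = 79.
Baby table (108^j mod 6089 for j=0..78):
  0:1  1:108  2:5575  3:5378  4:2369  5:114  6:134  7:2294
  8:4192  9:2150  10:818  11:3098  12:5778  13:2946  14:1540  15:1917
  16:10  17:1080  18:949  19:5068  20:5423  21:1140  22:1340  23:4673
  24:5386  25:3233  26:2091  27:535  28:2979  29:5104  30:3222  31:903
  32:100  33:4711  34:3401  35:1968  36:5518  37:5311  38:1222  39:4107
  40:5148  41:1885  42:2643  43:5350  44:5434  45:2328  46:1775  47:2941
  48:1000  49:4487  50:3565  51:1413  52:379  53:4398  54:42  55:4536
  56:2768  57:583  58:2074  59:4788  60:5628  61:5013  62:5572  63:5054
  64:3911  65:2247  66:5205  67:1952  68:3790  69:1357  70:420  71:2737
  72:3324  73:5830  74:2473  75:5257  76:1479  77:1418  78:919
Giant step factor: 108^(-79) ≡ 5153 (mod 6089).
Scan 3654·5153^i mod 6089 for i = 0, 1, …:
  i=0: 3654   i=1: 1874   i=2: 5657   i=3: 2478
  i=4: 501   i=5: 6006   i=6: 4620   i=7: 4959
  i=8: 4283   i=9: 3763     …   i=52: 5784
  i=53: 5386
Match at i=53, j=24: x = 53·79 + 24 = 4211.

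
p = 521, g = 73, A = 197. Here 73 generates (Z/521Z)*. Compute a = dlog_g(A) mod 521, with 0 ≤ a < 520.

340

Baby-step giant-step with m = ceil(sqrt(520)) = 23.
Baby table (73^j mod 521 for j=0..22):
  0:1  1:73  2:119  3:351  4:94  5:89  6:245  7:171
  8:500  9:30  10:106  11:444  12:110  13:215  14:65  15:56
  16:441  17:412  18:379  19:54  20:295  21:174  22:198
Giant step factor: 73^(-23) ≡ 486 (mod 521).
Scan 197·486^i mod 521 for i = 0, 1, …:
  i=0: 197   i=1: 399   i=2: 102   i=3: 77
  i=4: 431   i=5: 24   i=6: 202   i=7: 224
  i=8: 496   i=9: 354     …   i=13: 272
  i=14: 379
Match at i=14, j=18: a = 14·23 + 18 = 340.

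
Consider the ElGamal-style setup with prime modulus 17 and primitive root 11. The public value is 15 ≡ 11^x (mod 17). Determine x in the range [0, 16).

10

Successive powers of 11 modulo 17:
  11^0=1  11^1=11  11^2=2  11^3=5  11^4=4  11^5=10
  11^6=8  11^7=3  11^8=16  11^9=6  11^10=15
So 11^10 ≡ 15 (mod 17), giving x = 10.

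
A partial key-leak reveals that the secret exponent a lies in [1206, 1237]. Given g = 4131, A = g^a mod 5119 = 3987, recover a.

1220

Compute 4131^1206 mod 5119 = 1387, then multiply by 4131 repeatedly:
  4131^1206=1387  4131^1207=1536  4131^1208=2775  4131^1209=2084  4131^1210=3965
  4131^1211=3734  4131^1212=1607  4131^1213=4293  4131^1214=2167  4131^1215=3865
  4131^1216=154  4131^1217=1418  4131^1218=1622  4131^1219=4830  4131^1220=3987
Found 3987 at exponent 1220.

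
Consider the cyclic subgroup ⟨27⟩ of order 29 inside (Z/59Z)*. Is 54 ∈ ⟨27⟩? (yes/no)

no

54 ∈ ⟨27⟩ iff 54^29 ≡ 1 (mod 59), since |⟨27⟩| = 29.
54^29 mod 59 = 58.
Since 58 ≠ 1, 54 does not lie in the subgroup.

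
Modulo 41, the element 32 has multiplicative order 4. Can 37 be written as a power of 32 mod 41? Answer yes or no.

no

37 ∈ ⟨32⟩ iff 37^4 ≡ 1 (mod 41), since |⟨32⟩| = 4.
37^4 mod 41 = 10.
Since 10 ≠ 1, 37 does not lie in the subgroup.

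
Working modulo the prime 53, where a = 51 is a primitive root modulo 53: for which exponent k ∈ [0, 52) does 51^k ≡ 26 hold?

Baby-step giant-step with m = ceil(sqrt(52)) = 8.
Baby table (51^j mod 53 for j=0..7):
  0:1  1:51  2:4  3:45  4:16  5:21  6:11  7:31
Giant step factor: 51^(-8) ≡ 47 (mod 53).
Scan 26·47^i mod 53 for i = 0, 1, …:
  i=0: 26   i=1: 3   i=2: 35   i=3: 2
  i=4: 41   i=5: 19   i=6: 45
Match at i=6, j=3: k = 6·8 + 3 = 51.

51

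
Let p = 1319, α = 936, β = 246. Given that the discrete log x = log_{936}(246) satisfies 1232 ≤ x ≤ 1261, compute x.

Compute 936^1232 mod 1319 = 144, then multiply by 936 repeatedly:
  936^1232=144  936^1233=246
Found 246 at exponent 1233.

1233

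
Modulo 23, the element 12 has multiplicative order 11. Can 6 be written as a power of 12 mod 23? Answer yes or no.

yes

6 ∈ ⟨12⟩ iff 6^11 ≡ 1 (mod 23), since |⟨12⟩| = 11.
6^11 mod 23 = 1.
Since 1 = 1, 6 lies in the subgroup.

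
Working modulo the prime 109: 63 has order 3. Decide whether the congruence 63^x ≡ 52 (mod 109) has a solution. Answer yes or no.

no

⟨63⟩ has order 3; its elements mod 109 are {1, 45, 63}.
52 is not in this set.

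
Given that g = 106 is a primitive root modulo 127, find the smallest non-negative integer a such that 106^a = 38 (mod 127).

60

Baby-step giant-step with m = ceil(sqrt(126)) = 12.
Baby table (106^j mod 127 for j=0..11):
  0:1  1:106  2:60  3:10  4:44  5:92  6:100  7:59
  8:31  9:111  10:82  11:56
Giant step factor: 106^(-12) ≡ 50 (mod 127).
Scan 38·50^i mod 127 for i = 0, 1, …:
  i=0: 38   i=1: 122   i=2: 4   i=3: 73
  i=4: 94   i=5: 1
Match at i=5, j=0: a = 5·12 + 0 = 60.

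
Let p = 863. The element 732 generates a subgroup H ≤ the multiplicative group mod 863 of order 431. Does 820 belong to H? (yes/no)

no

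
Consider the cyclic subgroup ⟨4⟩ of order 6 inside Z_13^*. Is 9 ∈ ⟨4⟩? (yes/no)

yes

9 ∈ ⟨4⟩ iff 9^6 ≡ 1 (mod 13), since |⟨4⟩| = 6.
9^6 mod 13 = 1.
Since 1 = 1, 9 lies in the subgroup.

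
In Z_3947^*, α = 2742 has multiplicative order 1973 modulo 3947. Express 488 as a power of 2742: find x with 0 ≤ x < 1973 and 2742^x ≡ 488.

Baby-step giant-step with m = ceil(sqrt(1973)) = 45.
Baby table (2742^j mod 3947 for j=0..44):
  0:1  1:2742  2:3476  3:3134  4:809  5:64  6:1820  7:1432
  8:3226  9:465  10:149  11:2017  12:867  13:1220  14:2131  15:1642
  16:2784  17:230  18:3087  19:2186  20:2466  21:561  22:2879  23:218
  24:1759  25:3891  26:381  27:2694  28:2111  29:2060  30:363  31:702
  32:2695  33:906  34:1589  35:3497  36:1511  37:2759  38:2726  39:3021
  40:2776  41:1976  42:2908  43:796  44:3888
Giant step factor: 2742^(-45) ≡ 2336 (mod 3947).
Scan 488·2336^i mod 3947 for i = 0, 1, …:
  i=0: 488   i=1: 3232   i=2: 3288   i=3: 3853
  i=4: 1448   i=5: 3896   i=6: 3221   i=7: 1274
  i=8: 26   i=9: 1531     …   i=42: 3354
  i=43: 149
Match at i=43, j=10: x = 43·45 + 10 = 1945.

1945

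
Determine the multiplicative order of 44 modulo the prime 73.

72

The order of 44 must divide p − 1 = 72 = 2^3 · 3^2.
Divisors: 1, 2, 3, 4, 6, 8, 9, 12, 18, 24, 36, 72.
Check each in increasing order: 44^1 ≡ 44;  44^2 ≡ 38;  44^3 ≡ 66;  44^4 ≡ 57;  44^6 ≡ 49;  44^8 ≡ 37;  44^9 ≡ 22;  44^12 ≡ 65;  44^18 ≡ 46;  44^24 ≡ 64;  44^36 ≡ 72;  44^72 ≡ 1.
Smallest exponent giving 1 is 72.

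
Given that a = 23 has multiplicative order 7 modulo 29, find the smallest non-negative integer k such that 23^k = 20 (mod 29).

Successive powers of 23 modulo 29:
  23^0=1  23^1=23  23^2=7  23^3=16  23^4=20
So 23^4 ≡ 20 (mod 29), giving k = 4.

4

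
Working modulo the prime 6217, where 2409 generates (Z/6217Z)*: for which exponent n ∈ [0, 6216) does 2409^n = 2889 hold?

Baby-step giant-step with m = ceil(sqrt(6216)) = 79.
Baby table (2409^j mod 6217 for j=0..78):
  0:1  1:2409  2:2820  3:4416  4:857  5:469  6:4544  7:4576
  8:843  9:4045  10:2366  11:4922  12:1279  13:3696  14:920  15:3028
  16:1911  17:3019  18:5098  19:2507  20:2656  21:1011  22:4652  23:3634
  24:770  25:2264  26:1667  27:5838  28:888  29:544  30:4926  31:4698
  32:2542  33:6150  34:239  35:3787  36:2544  37:4751  38:5879  39:185
  40:4258  41:5689  42:2533  43:3120  44:5944  45:1345  46:1048  47:530
  48:2285  49:2520  50:2888  51:369  52:6107  53:2341  54:650  55:5383
  56:5202  57:4363  58:3737  59:217  60:525  61:2674  62:854  63:5676
  64:2301  65:3762  66:4489  67:2638  68:1168  69:3628  70:4967  71:3995
  72:39  73:696  74:4291  75:4365  76:2338  77:5857  78:3140
Giant step factor: 2409^(-79) ≡ 775 (mod 6217).
Scan 2889·775^i mod 6217 for i = 0, 1, …:
  i=0: 2889   i=1: 855   i=2: 3623   i=3: 3958
  i=4: 2469   i=5: 4856   i=6: 2115   i=7: 4054
  i=8: 2265   i=9: 2181     …   i=76: 995
  i=77: 217
Match at i=77, j=59: n = 77·79 + 59 = 6142.

6142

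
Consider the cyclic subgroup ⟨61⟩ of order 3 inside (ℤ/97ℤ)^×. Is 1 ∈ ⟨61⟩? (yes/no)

yes

⟨61⟩ has order 3; its elements mod 97 are {1, 35, 61}.
1 is in this set.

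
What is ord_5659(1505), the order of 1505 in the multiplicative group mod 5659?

The order of 1505 must divide p − 1 = 5658 = 2 · 3 · 23 · 41.
Divisors: 1, 2, 3, 6, 23, 41, 46, 69, 82, 123, 138, 246, 943, 1886, 2829, 5658.
Check each in increasing order: 1505^1 ≡ 1505;  1505^2 ≡ 1425;  1505^3 ≡ 5523;  1505^6 ≡ 1519;  1505^23 ≡ 1972;  1505^41 ≡ 937;  1505^46 ≡ 1051;  1505^69 ≡ 1378;  1505^82 ≡ 824;  1505^123 ≡ 2464;  1505^138 ≡ 3119;  1505^246 ≡ 4848;  1505^943 ≡ 1.
Smallest exponent giving 1 is 943.

943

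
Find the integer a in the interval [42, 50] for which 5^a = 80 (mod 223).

Compute 5^42 mod 223 = 120, then multiply by 5 repeatedly:
  5^42=120  5^43=154  5^44=101  5^45=59  5^46=72
  5^47=137  5^48=16  5^49=80
Found 80 at exponent 49.

49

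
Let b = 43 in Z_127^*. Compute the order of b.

126

The order of 43 must divide p − 1 = 126 = 2 · 3^2 · 7.
Divisors: 1, 2, 3, 6, 7, 9, 14, 18, 21, 42, 63, 126.
Check each in increasing order: 43^1 ≡ 43;  43^2 ≡ 71;  43^3 ≡ 5;  43^6 ≡ 25;  43^7 ≡ 59;  43^9 ≡ 125;  43^14 ≡ 52;  43^18 ≡ 4;  43^21 ≡ 20;  43^42 ≡ 19;  43^63 ≡ 126;  43^126 ≡ 1.
Smallest exponent giving 1 is 126.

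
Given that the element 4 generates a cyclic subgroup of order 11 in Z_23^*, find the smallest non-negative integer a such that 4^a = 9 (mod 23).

Successive powers of 4 modulo 23:
  4^0=1  4^1=4  4^2=16  4^3=18  4^4=3  4^5=12
  4^6=2  4^7=8  4^8=9
So 4^8 ≡ 9 (mod 23), giving a = 8.

8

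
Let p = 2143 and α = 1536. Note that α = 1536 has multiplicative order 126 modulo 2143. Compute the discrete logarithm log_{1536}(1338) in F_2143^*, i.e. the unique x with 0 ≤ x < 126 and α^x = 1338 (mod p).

Successive powers of 1536 modulo 2143:
  1536^0=1  1536^1=1536  1536^2=1996  1536^3=1366  1536^4=179  1536^5=640
  1536^6=1546  1536^7=212  1536^8=2039  1536^9=981  1536^10=287  1536^11=1517
  1536^12=671  1536^13=2016  1536^14=2084  1536^15=1525  1536^16=101  1536^17=840
  1536^18=154  1536^19=814  1536^20=935  1536^21=350  1536^22=1850  1536^23=2125
  1536^24=211  1536^25=503  1536^26=1128  1536^27=1064  1536^28=1338
So 1536^28 ≡ 1338 (mod 2143), giving x = 28.

28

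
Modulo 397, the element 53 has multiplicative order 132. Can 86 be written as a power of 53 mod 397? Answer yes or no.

86 ∈ ⟨53⟩ iff 86^132 ≡ 1 (mod 397), since |⟨53⟩| = 132.
86^132 mod 397 = 1.
Since 1 = 1, 86 lies in the subgroup.

yes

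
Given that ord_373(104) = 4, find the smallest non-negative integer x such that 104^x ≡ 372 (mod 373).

2

Successive powers of 104 modulo 373:
  104^0=1  104^1=104  104^2=372
So 104^2 ≡ 372 (mod 373), giving x = 2.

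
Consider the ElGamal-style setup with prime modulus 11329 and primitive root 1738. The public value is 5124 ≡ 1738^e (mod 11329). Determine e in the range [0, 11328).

6148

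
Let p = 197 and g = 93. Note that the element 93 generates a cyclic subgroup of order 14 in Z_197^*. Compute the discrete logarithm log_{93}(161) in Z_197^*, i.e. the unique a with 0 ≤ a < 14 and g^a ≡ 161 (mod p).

13

Successive powers of 93 modulo 197:
  93^0=1  93^1=93  93^2=178  93^3=6  93^4=164  93^5=83
  93^6=36  93^7=196  93^8=104  93^9=19  93^10=191  93^11=33
  93^12=114  93^13=161
So 93^13 ≡ 161 (mod 197), giving a = 13.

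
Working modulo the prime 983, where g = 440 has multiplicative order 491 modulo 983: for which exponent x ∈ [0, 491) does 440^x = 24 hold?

Baby-step giant-step with m = ceil(sqrt(491)) = 23.
Baby table (440^j mod 983 for j=0..22):
  0:1  1:440  2:932  3:169  4:635  5:228  6:54  7:168
  8:195  9:279  10:868  11:516  12:950  13:225  14:700  15:321
  16:671  17:340  18:184  19:354  20:446  21:623  22:846
Giant step factor: 440^(-23) ≡ 338 (mod 983).
Scan 24·338^i mod 983 for i = 0, 1, …:
  i=0: 24   i=1: 248   i=2: 269   i=3: 486
  i=4: 107   i=5: 778   i=6: 503   i=7: 938
  i=8: 518   i=9: 110   i=10: 809   i=11: 168
Match at i=11, j=7: x = 11·23 + 7 = 260.

260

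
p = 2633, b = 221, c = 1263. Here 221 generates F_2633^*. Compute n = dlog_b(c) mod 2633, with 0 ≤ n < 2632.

705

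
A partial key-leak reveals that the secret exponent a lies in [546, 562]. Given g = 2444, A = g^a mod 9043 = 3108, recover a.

Compute 2444^546 mod 9043 = 7284, then multiply by 2444 repeatedly:
  2444^546=7284  2444^547=5472  2444^548=8014  2444^549=8121  2444^550=7382
  2444^551=823  2444^552=3866  2444^553=7612  2444^554=2277  2444^555=3543
  2444^556=4941  2444^557=3399  2444^558=5682  2444^559=5803  2444^560=3108
Found 3108 at exponent 560.

560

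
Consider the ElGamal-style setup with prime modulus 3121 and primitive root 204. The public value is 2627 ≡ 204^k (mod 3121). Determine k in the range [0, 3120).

1094

Baby-step giant-step with m = ceil(sqrt(3120)) = 56.
Baby table (204^j mod 3121 for j=0..55):
  0:1  1:204  2:1043  3:544  4:1741  5:2491  6:2562  7:1441
  8:590  9:1762  10:533  11:2618  12:381  13:2820  14:1016  15:1278
  16:1669  17:287  18:2370  19:2846  20:78  21:307  22:208  23:1859
  24:1595  25:796  26:92  27:42  28:2326  29:112  30:1001  31:1339
  32:1629  33:1490  34:1223  35:2933  36:2221  37:539  38:721  39:397
  40:2963  41:2099  42:619  43:1436  44:2691  45:2789  46:934  47:155
  48:410  49:2494  50:53  51:1449  52:2222  53:743  54:1764  55:941
Giant step factor: 204^(-56) ≡ 1942 (mod 3121).
Scan 2627·1942^i mod 3121 for i = 0, 1, …:
  i=0: 2627   i=1: 1920   i=2: 2166   i=3: 2385
  i=4: 106   i=5: 2987   i=6: 1936   i=7: 2028
  i=8: 2795   i=9: 471     …   i=18: 2236
  i=19: 1001
Match at i=19, j=30: k = 19·56 + 30 = 1094.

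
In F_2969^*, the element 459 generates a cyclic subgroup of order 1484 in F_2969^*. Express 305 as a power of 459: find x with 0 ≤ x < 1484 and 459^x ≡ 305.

Baby-step giant-step with m = ceil(sqrt(1484)) = 39.
Baby table (459^j mod 2969 for j=0..38):
  0:1  1:459  2:2851  3:2249  4:2048  5:1828  6:1794  7:1033
  8:2076  9:2804  10:1459  11:1656  12:40  13:546  14:1218  15:890
  16:1757  17:1864  18:504  19:2723  20:2877  21:2307  22:1949  23:922
  24:1600  25:1057  26:1216  27:2941  28:1993  29:335  30:2346  31:2036
  32:2258  33:241  34:766  35:1252  36:1651  37:714  38:1136
Giant step factor: 459^(-39) ≡ 448 (mod 2969).
Scan 305·448^i mod 2969 for i = 0, 1, …:
  i=0: 305   i=1: 66   i=2: 2847   i=3: 1755
  i=4: 2424   i=5: 2267   i=6: 218   i=7: 2656
  i=8: 2288   i=9: 719     …   i=36: 905
  i=37: 1656
Match at i=37, j=11: x = 37·39 + 11 = 1454.

1454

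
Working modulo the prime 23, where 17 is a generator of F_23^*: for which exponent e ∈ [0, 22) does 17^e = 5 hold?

19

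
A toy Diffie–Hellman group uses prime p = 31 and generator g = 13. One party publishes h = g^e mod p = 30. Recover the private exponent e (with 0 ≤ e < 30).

Successive powers of 13 modulo 31:
  13^0=1  13^1=13  13^2=14  13^3=27  13^4=10  13^5=6
  13^6=16  13^7=22  13^8=7  13^9=29  13^10=5  13^11=3
  13^12=8  13^13=11  13^14=19  13^15=30
So 13^15 ≡ 30 (mod 31), giving e = 15.

15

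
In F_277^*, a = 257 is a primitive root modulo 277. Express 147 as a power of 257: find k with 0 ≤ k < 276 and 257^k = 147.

Baby-step giant-step with m = ceil(sqrt(276)) = 17.
Baby table (257^j mod 277 for j=0..16):
  0:1  1:257  2:123  3:33  4:171  5:181  6:258  7:103
  8:156  9:204  10:75  11:162  12:84  13:259  14:83  15:2
  16:237
Giant step factor: 257^(-17) ≡ 134 (mod 277).
Scan 147·134^i mod 277 for i = 0, 1, …:
  i=0: 147   i=1: 31   i=2: 276   i=3: 143
  i=4: 49   i=5: 195   i=6: 92   i=7: 140
  i=8: 201   i=9: 65   i=10: 123
Match at i=10, j=2: k = 10·17 + 2 = 172.

172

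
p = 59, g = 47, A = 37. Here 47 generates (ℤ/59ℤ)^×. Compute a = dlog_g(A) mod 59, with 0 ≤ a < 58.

15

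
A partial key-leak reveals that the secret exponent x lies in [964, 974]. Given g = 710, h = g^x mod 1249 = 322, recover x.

968

Compute 710^964 mod 1249 = 1004, then multiply by 710 repeatedly:
  710^964=1004  710^965=910  710^966=367  710^967=778  710^968=322
Found 322 at exponent 968.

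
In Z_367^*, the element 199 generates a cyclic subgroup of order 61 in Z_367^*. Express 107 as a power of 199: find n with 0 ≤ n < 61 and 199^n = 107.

Baby-step giant-step with m = ceil(sqrt(61)) = 8.
Baby table (199^j mod 367 for j=0..7):
  0:1  1:199  2:332  3:8  4:124  5:87  6:64  7:258
Giant step factor: 199^(-8) ≡ 338 (mod 367).
Scan 107·338^i mod 367 for i = 0, 1, …:
  i=0: 107   i=1: 200   i=2: 72   i=3: 114
  i=4: 364   i=5: 87
Match at i=5, j=5: n = 5·8 + 5 = 45.

45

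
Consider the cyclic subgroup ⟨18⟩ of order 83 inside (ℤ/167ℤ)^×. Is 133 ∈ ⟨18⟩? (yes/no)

yes

133 ∈ ⟨18⟩ iff 133^83 ≡ 1 (mod 167), since |⟨18⟩| = 83.
133^83 mod 167 = 1.
Since 1 = 1, 133 lies in the subgroup.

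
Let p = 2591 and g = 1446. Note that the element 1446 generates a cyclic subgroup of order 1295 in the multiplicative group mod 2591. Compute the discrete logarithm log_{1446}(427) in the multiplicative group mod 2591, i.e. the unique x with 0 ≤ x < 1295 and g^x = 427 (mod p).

1115

Baby-step giant-step with m = ceil(sqrt(1295)) = 36.
Baby table (1446^j mod 2591 for j=0..35):
  0:1  1:1446  2:2570  3:726  4:441  5:300  6:1103  7:1473
  8:156  9:159  10:1906  11:1843  12:1430  13:162  14:1062  15:1780
  16:1017  17:1485  18:1962  19:2498  20:254  21:1953  22:2439  23:443
  24:601  25:1061  26:334  27:1038  28:759  29:1521  30:2198  31:1742
  32:480  33:2283  34:284  35:1286
Giant step factor: 1446^(-36) ≡ 1819 (mod 2591).
Scan 427·1819^i mod 2591 for i = 0, 1, …:
  i=0: 427   i=1: 2004   i=2: 2330   i=3: 1985
  i=4: 1452   i=5: 959   i=6: 678   i=7: 2557
  i=8: 338   i=9: 755     …   i=29: 2247
  i=30: 1286
Match at i=30, j=35: x = 30·36 + 35 = 1115.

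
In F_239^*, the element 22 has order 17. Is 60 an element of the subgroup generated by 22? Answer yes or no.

no

⟨22⟩ has order 17; its elements mod 239 are {1, 6, 22, 36, 40, 51, 67, 71, 75, 101, 128, 132, 163, 166, 187, 211, 216}.
60 is not in this set.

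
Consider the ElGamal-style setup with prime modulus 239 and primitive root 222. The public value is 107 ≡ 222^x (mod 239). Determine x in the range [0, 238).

Baby-step giant-step with m = ceil(sqrt(238)) = 16.
Baby table (222^j mod 239 for j=0..15):
  0:1  1:222  2:50  3:106  4:110  5:42  6:3  7:188
  8:150  9:79  10:91  11:126  12:9  13:86  14:211  15:237
Giant step factor: 222^(-16) ≡ 232 (mod 239).
Scan 107·232^i mod 239 for i = 0, 1, …:
  i=0: 107   i=1: 207   i=2: 224   i=3: 105
  i=4: 221   i=5: 126
Match at i=5, j=11: x = 5·16 + 11 = 91.

91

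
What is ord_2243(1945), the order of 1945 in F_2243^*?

2242

The order of 1945 must divide p − 1 = 2242 = 2 · 19 · 59.
Divisors: 1, 2, 19, 38, 59, 118, 1121, 2242.
Check each in increasing order: 1945^1 ≡ 1945;  1945^2 ≡ 1327;  1945^19 ≡ 850;  1945^38 ≡ 254;  1945^59 ≡ 910;  1945^118 ≡ 433;  1945^1121 ≡ 2242;  1945^2242 ≡ 1.
Smallest exponent giving 1 is 2242.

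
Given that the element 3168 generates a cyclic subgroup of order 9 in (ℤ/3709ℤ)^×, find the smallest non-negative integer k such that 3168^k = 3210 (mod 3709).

6

Successive powers of 3168 modulo 3709:
  3168^0=1  3168^1=3168  3168^2=3379  3168^3=498  3168^4=1339  3168^5=2565
  3168^6=3210
So 3168^6 ≡ 3210 (mod 3709), giving k = 6.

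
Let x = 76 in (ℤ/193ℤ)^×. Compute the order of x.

64

The order of 76 must divide p − 1 = 192 = 2^6 · 3.
Divisors: 1, 2, 3, 4, 6, 8, 12, 16, 24, 32, 48, 64, 96, 192.
Check each in increasing order: 76^1 ≡ 76;  76^2 ≡ 179;  76^3 ≡ 94;  76^4 ≡ 3;  76^6 ≡ 151;  76^8 ≡ 9;  76^12 ≡ 27;  76^16 ≡ 81;  76^24 ≡ 150;  76^32 ≡ 192;  76^48 ≡ 112;  76^64 ≡ 1.
Smallest exponent giving 1 is 64.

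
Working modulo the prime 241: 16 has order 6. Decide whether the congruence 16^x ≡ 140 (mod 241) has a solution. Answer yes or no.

no

140 ∈ ⟨16⟩ iff 140^6 ≡ 1 (mod 241), since |⟨16⟩| = 6.
140^6 mod 241 = 194.
Since 194 ≠ 1, 140 does not lie in the subgroup.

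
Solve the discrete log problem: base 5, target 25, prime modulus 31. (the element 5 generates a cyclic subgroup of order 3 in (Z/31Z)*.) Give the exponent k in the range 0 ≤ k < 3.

2

Successive powers of 5 modulo 31:
  5^0=1  5^1=5  5^2=25
So 5^2 ≡ 25 (mod 31), giving k = 2.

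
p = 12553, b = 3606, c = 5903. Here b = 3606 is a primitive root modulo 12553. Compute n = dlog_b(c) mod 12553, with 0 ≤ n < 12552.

Baby-step giant-step with m = ceil(sqrt(12552)) = 113.
Baby table (3606^j mod 12553 for j=0..112):
  0:1  1:3606  2:10881  3:8761  4:8818  5:959  6:6079  7:3336
  8:3842  9:8293  10:3312  11:5169  12:10762  13:6449  14:6938  15:299
  16:11189  17:2192  18:8515  19:452  20:10575  21:9989  22:5777  23:6435
  24:6666  25:11154  26:1512  27:4270  28:7642  29:3217  30:1530  31:6413
  32:2652  33:10279  34:9618  35:11122  36:11650  37:7562  38:3456  39:9760
  40:8501  41:180  42:8877  43:312  44:7855  45:5562  46:9431  47:2109
  48:10489  49:1145  50:11486  51:6169  52:1498  53:3998  54:5944  55:6093
  56:3608  57:5540  58:5417  59:1234  60:6042  61:7997  62:2941  63:10514
  64:3424  65:7345  66:11793  67:8547  68:2867  69:7283  70:1622  71:11787
  72:12017  73:346  74:4929  75:11479  76:6033  77:649  78:5436  79:6983
  80:11933  81:11267  82:7294  83:3629  84:5948  85:7964  86:9473  87:2925
  88:3030  89:5070  90:5252  91:8788  92:5756  93:6027  94:4119  95:2915
  96:4629  97:9237  98:5513  99:8479  100:8719  101:8002  102:8418  103:2154
  104:9570  105:1223  106:4035  107:1283  108:6994  109:1387  110:5428  111:3241
  112:203
Giant step factor: 3606^(-113) ≡ 4962 (mod 12553).
Scan 5903·4962^i mod 12553 for i = 0, 1, …:
  i=0: 5903   i=1: 4537   i=2: 5065   i=3: 1424
  i=4: 11102   i=5: 5560   i=6: 9779   i=7: 6053
  i=8: 8210   i=9: 3535     …   i=48: 7408
  i=49: 3312
Match at i=49, j=10: n = 49·113 + 10 = 5547.

5547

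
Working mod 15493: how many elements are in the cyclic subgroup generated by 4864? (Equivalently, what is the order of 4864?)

15492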